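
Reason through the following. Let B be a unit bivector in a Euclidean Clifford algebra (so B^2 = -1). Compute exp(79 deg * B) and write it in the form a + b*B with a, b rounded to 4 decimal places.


For a unit bivector B with B^2 = -1, the exponential series gives
e^(theta*B) = cos(theta) + sin(theta)*B (the GA analogue of Euler's formula).
theta = 79 degrees = 1.37881 rad
cos(79 deg) = 0.1908
sin(79 deg) = 0.9816
exp(theta*B) = 0.1908 + 0.9816*B


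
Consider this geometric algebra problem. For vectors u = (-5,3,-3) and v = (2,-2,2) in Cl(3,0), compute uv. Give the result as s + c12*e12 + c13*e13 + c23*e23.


In Cl(3,0): e_i^2 = 1, e_ie_j = -e_je_i for i != j.
Scalar part = u . v = (-5)*2 + 3*(-2) + (-3)*2
= -10 + (-6) + (-6) = -22
e12 coeff = (-5)*(-2) - 3*2 = 10 - 6 = 4
e13 coeff = (-5)*2 - (-3)*2 = -10 - (-6) = -4
e23 coeff = 3*2 - (-3)*(-2) = 6 - 6 = 0
uv = -22 + 4*e12 - 4*e13 + 0*e23


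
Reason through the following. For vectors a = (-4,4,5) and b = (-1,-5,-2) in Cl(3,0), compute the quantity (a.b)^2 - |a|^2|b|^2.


a . b = (-4)*(-1) + 4*(-5) + 5*(-2)
= 4 + (-20) + (-10) = -26
|a|^2 = (-4)^2 + 4^2 + 5^2 = 57
|b|^2 = (-1)^2 + (-5)^2 + (-2)^2 = 30
(a.b)^2 = (-26)^2 = 676
|a|^2 * |b|^2 = 57 * 30 = 1710
Result = 676 - 1710 = -1034


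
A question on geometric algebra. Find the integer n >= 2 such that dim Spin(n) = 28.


dim Spin(n) = dim so(n) = n(n-1)/2.
Solve n(n-1)/2 = 28, i.e. n^2 - n - 56 = 0.
Discriminant = 1 + 8*28 = 225
n = (1 + sqrt(225))/2 = (1 + 15)/2 = 8


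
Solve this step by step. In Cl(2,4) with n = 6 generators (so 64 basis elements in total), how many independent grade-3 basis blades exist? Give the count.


Number of grade-k basis blades in Cl(p,q) with n = p + q is C(n, k).
n = 2 + 4 = 6
C(6, 3) = 6! / (3! * 3!)
= 720 / (6 * 6)
= 20


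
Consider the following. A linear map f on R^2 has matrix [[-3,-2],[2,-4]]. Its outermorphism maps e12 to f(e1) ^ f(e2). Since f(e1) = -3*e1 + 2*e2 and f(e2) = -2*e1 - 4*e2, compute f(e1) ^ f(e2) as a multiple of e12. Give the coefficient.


The outermorphism of a linear map f sends e1^e2 to f(e1)^f(e2).
f(e1) = -3*e1 + 2*e2
f(e2) = -2*e1 - 4*e2
f(e1) ^ f(e2) = (-3*e1 + 2*e2) ^ (-2*e1 - 4*e2)
= (-3)*(-4)*e12 + 2*(-2)*e21
= (12 - (-4))*e12
= 16*e12
Coefficient = 16


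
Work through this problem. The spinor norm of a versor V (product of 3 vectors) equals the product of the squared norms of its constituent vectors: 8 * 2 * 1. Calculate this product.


Spinor norm N(V) = |v1|^2 * |v2|^2 * ... * |v3|^2
= 8 * 2 * 1
Running product: 8, 16, 16
N(V) = 16


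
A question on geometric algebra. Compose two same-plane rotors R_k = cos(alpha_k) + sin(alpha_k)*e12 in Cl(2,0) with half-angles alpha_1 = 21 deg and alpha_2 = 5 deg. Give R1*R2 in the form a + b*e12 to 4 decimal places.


Same-plane rotors commute and their half-angles add:
R1*R2 = cos(a1 + a2) + sin(a1 + a2)*e12.
a1 + a2 = 21 + 5 = 26 deg
cos(26 deg) = 0.8988
sin(26 deg) = 0.4384
R1*R2 = 0.8988 + 0.4384*e12


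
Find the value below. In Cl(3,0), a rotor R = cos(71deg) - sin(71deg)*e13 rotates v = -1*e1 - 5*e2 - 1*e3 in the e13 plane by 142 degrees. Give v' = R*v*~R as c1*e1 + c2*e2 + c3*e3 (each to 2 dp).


Rotor R = cos(71deg) - sin(71deg)*e13
Rotation angle theta = 2 * 71 = 142 degrees in the e13 plane (e1 -> e3).
The component perpendicular to the plane (e2) is invariant: v'_2 = v2 = -5.00
cos(142deg) = -0.7880, sin(142deg) = 0.6157
v'_1 = v1*cos(theta) - v3*sin(theta) = -1*(-0.7880) - (-1)*0.6157 = 1.40
v'_3 = v1*sin(theta) + v3*cos(theta) = -1*0.6157 + (-1)*(-0.7880) = 0.17
v' = 1.40*e1 - 5.00*e2 + 0.17*e3


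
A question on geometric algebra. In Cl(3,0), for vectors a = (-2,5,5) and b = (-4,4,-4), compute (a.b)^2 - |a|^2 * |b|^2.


a . b = (-2)*(-4) + 5*4 + 5*(-4)
= 8 + 20 + (-20) = 8
|a|^2 = (-2)^2 + 5^2 + 5^2 = 54
|b|^2 = (-4)^2 + 4^2 + (-4)^2 = 48
(a.b)^2 = 8^2 = 64
|a|^2 * |b|^2 = 54 * 48 = 2592
Result = 64 - 2592 = -2528


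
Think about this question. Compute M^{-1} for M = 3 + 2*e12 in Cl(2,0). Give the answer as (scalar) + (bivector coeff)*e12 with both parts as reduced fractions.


M = 3 + 2*e12, where e12^2 = -1.
Since M commutes with its reverse ~M = a - b*e12, M * ~M = a^2 - b^2*e12^2 = a^2 + b^2.
So M^{-1} = ~M / (a^2 + b^2) = (a - b*e12)/(a^2 + b^2).
a^2 + b^2 = 9 + 4 = 13
Scalar part = 3/13 = 3/13
Bivector coeff = -2/13 = -2/13
M^{-1} = 3/13 - 2/13*e12


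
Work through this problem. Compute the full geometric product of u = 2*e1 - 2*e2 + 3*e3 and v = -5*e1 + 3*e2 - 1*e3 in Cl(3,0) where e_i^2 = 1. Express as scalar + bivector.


In Cl(3,0): e_i^2 = 1, e_ie_j = -e_je_i for i != j.
Scalar part = u . v = 2*(-5) + (-2)*3 + 3*(-1)
= -10 + (-6) + (-3) = -19
e12 coeff = 2*3 - (-2)*(-5) = 6 - 10 = -4
e13 coeff = 2*(-1) - 3*(-5) = -2 - (-15) = 13
e23 coeff = (-2)*(-1) - 3*3 = 2 - 9 = -7
uv = -19 - 4*e12 + 13*e13 - 7*e23


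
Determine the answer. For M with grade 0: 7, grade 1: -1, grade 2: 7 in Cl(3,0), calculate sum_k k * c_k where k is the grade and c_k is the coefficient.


Grade-weighted sum = sum of grade_k * coefficient_k
0*7 = 0
1*(-1) = -1
2*7 = 14
Total = 0 + (-1) + 14 = 13


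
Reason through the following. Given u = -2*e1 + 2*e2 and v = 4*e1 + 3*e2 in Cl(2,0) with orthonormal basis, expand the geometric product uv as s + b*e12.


Expand: (-2*e1 + 2*e2)(4*e1 + 3*e2)
= (-2)*4*e1e1 + (-2)*3*e1e2 + 2*4*e2e1 + 2*3*e2e2
Using e1^2 = e2^2 = 1, e2e1 = -e1e2:
Scalar part s = (-2)*4 + 2*3 = -8 + 6 = -2
Bivector part b = (-2)*3 - 2*4 = -6 - 8 = -14
uv = -2 - 14*e12


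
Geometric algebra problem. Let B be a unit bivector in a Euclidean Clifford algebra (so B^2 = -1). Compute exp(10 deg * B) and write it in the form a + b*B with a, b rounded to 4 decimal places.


For a unit bivector B with B^2 = -1, the exponential series gives
e^(theta*B) = cos(theta) + sin(theta)*B (the GA analogue of Euler's formula).
theta = 10 degrees = 0.174533 rad
cos(10 deg) = 0.9848
sin(10 deg) = 0.1736
exp(theta*B) = 0.9848 + 0.1736*B


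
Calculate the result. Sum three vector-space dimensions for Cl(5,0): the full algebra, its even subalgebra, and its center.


n = 5 + 0 = 5
Total dim = 2^5 = 32
Even subalgebra dim = 2^4 = 16
n is odd, so center dim = 2
Sum = 32 + 16 + 2 = 50


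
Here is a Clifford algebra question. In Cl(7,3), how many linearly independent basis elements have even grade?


Even subalgebra dimension = 2^(n-1)
n = 7 + 3 = 10
2^(10 - 1) = 2^9 = 512
Verification: sum of C(10,k) for even k = 1 + 45 + 210 + 210 + 45 + 1 = 512
Result = 512


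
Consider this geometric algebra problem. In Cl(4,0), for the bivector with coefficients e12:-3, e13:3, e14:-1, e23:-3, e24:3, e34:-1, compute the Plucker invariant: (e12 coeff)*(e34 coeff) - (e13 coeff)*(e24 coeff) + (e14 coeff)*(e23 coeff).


Plucker relation: af - be + cd
a*f = (-3)*(-1) = 3
b*e = 3*3 = 9
c*d = (-1)*(-3) = 3
af - be + cd = 3 - 9 + 3
= -3


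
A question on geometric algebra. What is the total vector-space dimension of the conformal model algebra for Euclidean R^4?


The conformal model of R^4 uses Cl(5,1): the 4 Euclidean generators plus two extra orthogonal generators e+ (e+^2 = +1) and e- (e-^2 = -1), from which the null vectors e0, einf are built.
Number of generators m = 4 + 2 = 6.
dim Cl(p,q) = 2^m = 2^6 = 64


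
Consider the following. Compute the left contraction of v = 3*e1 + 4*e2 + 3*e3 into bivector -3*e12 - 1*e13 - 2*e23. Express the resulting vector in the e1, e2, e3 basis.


Left contraction v _| B = <vB>_1 (grade-1 part of the geometric product vB).
Using e1_|e12 = e2, e2_|e12 = -e1, e1_|e13 = e3, e3_|e13 = -e1, e2_|e23 = e3, e3_|e23 = -e2:
e1 coeff: -v2*b12 - v3*b13 = -(4)*(-3) - (3)*(-1) = 15
e2 coeff: v1*b12 - v3*b23 = (3)*(-3) - (3)*(-2) = -3
e3 coeff: v1*b13 + v2*b23 = (3)*(-1) + (4)*(-2) = -11
v _| B = 15*e1 - 3*e2 - 11*e3


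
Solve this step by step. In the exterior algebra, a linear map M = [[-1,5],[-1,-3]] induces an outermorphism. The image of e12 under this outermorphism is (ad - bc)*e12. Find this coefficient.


The outermorphism of a linear map f sends e1^e2 to f(e1)^f(e2).
f(e1) = -1*e1 - 1*e2
f(e2) = 5*e1 - 3*e2
f(e1) ^ f(e2) = (-1*e1 - 1*e2) ^ (5*e1 - 3*e2)
= (-1)*(-3)*e12 + (-1)*5*e21
= (3 - (-5))*e12
= 8*e12
Coefficient = 8


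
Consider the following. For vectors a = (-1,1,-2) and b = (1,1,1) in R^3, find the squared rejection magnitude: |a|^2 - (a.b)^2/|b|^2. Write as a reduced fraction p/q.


|a|^2 = (-1)^2 + 1^2 + (-2)^2 = 6
|b|^2 = 1^2 + 1^2 + 1^2 = 3
a . b = (-1)*1 + 1*1 + (-2)*1 = -2
(a.b)^2 = (-2)^2 = 4
|rej|^2 = 6 - 4/3
= (18 - 4)/3
= 14/3
In lowest terms: 14/3


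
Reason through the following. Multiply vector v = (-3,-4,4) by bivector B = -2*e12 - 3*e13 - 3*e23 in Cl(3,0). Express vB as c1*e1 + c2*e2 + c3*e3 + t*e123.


vB has grade-1 (vector) and grade-3 (trivector) parts: vB = (v _| B) + (v ^ B).
Vector part <vB>_1:
  e1: -v2*b12 - v3*b13 = -(-4)*(-2) - (4)*(-3) = 4
  e2: v1*b12 - v3*b23 = (-3)*(-2) - (4)*(-3) = 18
  e3: v1*b13 + v2*b23 = (-3)*(-3) + (-4)*(-3) = 21
Trivector part <vB>_3:
  e123: v1*b23 - v2*b13 + v3*b12 = (-3)*(-3) - (-4)*(-3) + (4)*(-2) = -11
vB = 4*e1 + 18*e2 + 21*e3 - 11*e123


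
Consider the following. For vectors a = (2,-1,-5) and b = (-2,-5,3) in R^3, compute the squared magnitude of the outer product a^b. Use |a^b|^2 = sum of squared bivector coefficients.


a wedge b = (a1*b2 - a2*b1)*e12 + (a1*b3 - a3*b1)*e13 + (a2*b3 - a3*b2)*e23
e12 coeff: 2*(-5) - (-1)*(-2) = -10 - 2 = -12
e13 coeff: 2*3 - (-5)*(-2) = 6 - 10 = -4
e23 coeff: (-1)*3 - (-5)*(-5) = -3 - 25 = -28
|a wedge b|^2 = (-12)^2 + (-4)^2 + (-28)^2
= 144 + 16 + 784
= 944


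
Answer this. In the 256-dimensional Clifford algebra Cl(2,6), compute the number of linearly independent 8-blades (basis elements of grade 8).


Number of grade-k basis blades in Cl(p,q) with n = p + q is C(n, k).
n = 2 + 6 = 8
C(8, 8) = 8! / (8! * 0!)
= 40320 / (40320 * 1)
= 1


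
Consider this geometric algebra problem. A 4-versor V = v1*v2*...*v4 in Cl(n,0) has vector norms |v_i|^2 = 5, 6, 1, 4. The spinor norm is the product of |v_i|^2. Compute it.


Spinor norm N(V) = |v1|^2 * |v2|^2 * ... * |v4|^2
= 5 * 6 * 1 * 4
Running product: 5, 30, 30, 120
N(V) = 120


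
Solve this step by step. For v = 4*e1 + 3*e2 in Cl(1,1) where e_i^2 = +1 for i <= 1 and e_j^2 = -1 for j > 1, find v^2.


v^2 = sum of c_i^2 * e_i^2
Positive signature terms (e_i^2 = +1): 4^2 = 16
Negative signature terms (e_j^2 = -1): 3^2 = 9
v^2 = 16 - 9 = 7


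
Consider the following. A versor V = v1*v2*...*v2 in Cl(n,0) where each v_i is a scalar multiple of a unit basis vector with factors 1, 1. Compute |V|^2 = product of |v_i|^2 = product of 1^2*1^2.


Each vector v_i has |v_i|^2 = s_i^2
Squared scales: 1^2 = 1, 1^2 = 1
|V|^2 = 1 * 1
= 1


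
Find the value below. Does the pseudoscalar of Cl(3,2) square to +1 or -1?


The pseudoscalar I = e1...e_n (product of all n generators) of Cl(p,q) satisfies I^2 = (-1)^(q + n(n-1)/2).
p = 3, q = 2, n = p + q = 5
n(n-1)/2 = 5 * 4 / 2 = 10
Exponent = q + n(n-1)/2 = 2 + 10 = 12
I^2 = (-1)^12 = +1


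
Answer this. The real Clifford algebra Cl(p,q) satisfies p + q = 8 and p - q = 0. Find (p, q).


We need p + q = 8 and p - q = 0.
Adding: 2p = 8 + 0 = 8, so p = 4.
Then q = 8 - 4 = 4.
(p, q) = (4, 4)


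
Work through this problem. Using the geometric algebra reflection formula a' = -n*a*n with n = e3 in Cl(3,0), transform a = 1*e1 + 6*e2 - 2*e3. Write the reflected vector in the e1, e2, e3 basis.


Reflection formula: a' = -n*a*n, with n = e3 (unit vector, n^2 = 1).
For reflection through hyperplane perp to e3:
The component along e3 flips sign, others stay.
a = (1, 6, -2)
a' = (1, 6, 2)
a' = 1*e1 + 6*e2 + 2*e3


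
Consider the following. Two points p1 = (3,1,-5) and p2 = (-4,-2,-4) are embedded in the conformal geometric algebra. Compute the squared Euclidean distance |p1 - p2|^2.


p1 - p2 = (7, 3, -1)
|p1 - p2|^2 = 7^2 + 3^2 + (-1)^2
= 49 + 9 + 1
= 59


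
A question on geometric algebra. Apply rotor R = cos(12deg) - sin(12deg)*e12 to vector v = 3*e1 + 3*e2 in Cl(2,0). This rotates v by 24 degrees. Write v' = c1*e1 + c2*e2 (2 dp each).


Rotor R = cos(12deg) - sin(12deg)*e12
Rotation angle theta = 2 * 12 = 24 degrees
v' = R*v*~R rotates v by theta.
cos(24deg) = 0.9135, sin(24deg) = 0.4067
v'_1 = 3*cos(24deg) - 3*sin(24deg)
= 3*0.9135 - 3*0.4067
= 1.52
v'_2 = 3*sin(24deg) + 3*cos(24deg)
= 3*0.4067 + 3*0.9135
= 3.96
v' = 1.52*e1 + 3.96*e2


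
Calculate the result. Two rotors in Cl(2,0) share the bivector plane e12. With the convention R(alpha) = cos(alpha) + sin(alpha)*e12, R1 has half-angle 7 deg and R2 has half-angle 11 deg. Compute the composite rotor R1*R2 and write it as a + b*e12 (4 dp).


Same-plane rotors commute and their half-angles add:
R1*R2 = cos(a1 + a2) + sin(a1 + a2)*e12.
a1 + a2 = 7 + 11 = 18 deg
cos(18 deg) = 0.9511
sin(18 deg) = 0.3090
R1*R2 = 0.9511 + 0.3090*e12


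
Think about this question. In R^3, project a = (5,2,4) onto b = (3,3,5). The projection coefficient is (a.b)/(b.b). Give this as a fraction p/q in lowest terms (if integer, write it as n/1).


Projection coefficient = (a . b) / (b . b)
a . b = 5*3 + 2*3 + 4*5
= 15 + 6 + 20 = 41
b . b = 3^2 + 3^2 + 5^2
= 9 + 9 + 25 = 43
Coefficient = 41/43
In lowest terms: 41/43


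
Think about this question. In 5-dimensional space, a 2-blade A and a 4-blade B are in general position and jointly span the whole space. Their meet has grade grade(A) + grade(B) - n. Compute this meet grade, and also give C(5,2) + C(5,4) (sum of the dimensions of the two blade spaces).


Meet grade = grade(A) + grade(B) - n
= 2 + 4 - 5 = 1
C(5,2) = 10
C(5,4) = 5
dim_A + dim_B = 10 + 5 = 15


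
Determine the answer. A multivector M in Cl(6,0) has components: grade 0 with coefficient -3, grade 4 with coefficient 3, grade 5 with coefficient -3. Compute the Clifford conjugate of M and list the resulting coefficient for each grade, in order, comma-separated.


Clifford conjugate sign for grade k: (-1)^(k(k+1)/2)
Grade 0: (-1)^(0*1/2) = (-1)^0 = 1, coeff -3 -> -3
Grade 4: (-1)^(4*5/2) = (-1)^10 = 1, coeff 3 -> 3
Grade 5: (-1)^(5*6/2) = (-1)^15 = -1, coeff -3 -> 3
Conjugated coefficients: -3, 3, 3


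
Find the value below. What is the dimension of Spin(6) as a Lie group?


Spin(n) double-covers SO(n); both have Lie algebra so(n) of dimension n(n-1)/2.
n = 6
n(n-1) = 6 * 5 = 30
dim Spin(6) = 30/2 = 15


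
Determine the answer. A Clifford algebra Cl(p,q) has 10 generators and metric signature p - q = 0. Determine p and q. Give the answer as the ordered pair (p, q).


We need p + q = 10 and p - q = 0.
Adding: 2p = 10 + 0 = 10, so p = 5.
Then q = 10 - 5 = 5.
(p, q) = (5, 5)


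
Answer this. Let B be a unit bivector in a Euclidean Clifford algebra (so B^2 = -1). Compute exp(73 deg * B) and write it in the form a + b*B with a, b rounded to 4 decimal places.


For a unit bivector B with B^2 = -1, the exponential series gives
e^(theta*B) = cos(theta) + sin(theta)*B (the GA analogue of Euler's formula).
theta = 73 degrees = 1.27409 rad
cos(73 deg) = 0.2924
sin(73 deg) = 0.9563
exp(theta*B) = 0.2924 + 0.9563*B


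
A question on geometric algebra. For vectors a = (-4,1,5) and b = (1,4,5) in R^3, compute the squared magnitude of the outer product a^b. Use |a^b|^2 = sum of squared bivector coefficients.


a wedge b = (a1*b2 - a2*b1)*e12 + (a1*b3 - a3*b1)*e13 + (a2*b3 - a3*b2)*e23
e12 coeff: (-4)*4 - 1*1 = -16 - 1 = -17
e13 coeff: (-4)*5 - 5*1 = -20 - 5 = -25
e23 coeff: 1*5 - 5*4 = 5 - 20 = -15
|a wedge b|^2 = (-17)^2 + (-25)^2 + (-15)^2
= 289 + 625 + 225
= 1139


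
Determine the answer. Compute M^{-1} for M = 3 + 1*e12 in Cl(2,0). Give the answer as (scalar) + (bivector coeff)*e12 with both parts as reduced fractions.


M = 3 + 1*e12, where e12^2 = -1.
Since M commutes with its reverse ~M = a - b*e12, M * ~M = a^2 - b^2*e12^2 = a^2 + b^2.
So M^{-1} = ~M / (a^2 + b^2) = (a - b*e12)/(a^2 + b^2).
a^2 + b^2 = 9 + 1 = 10
Scalar part = 3/10 = 3/10
Bivector coeff = -1/10 = -1/10
M^{-1} = 3/10 - 1/10*e12


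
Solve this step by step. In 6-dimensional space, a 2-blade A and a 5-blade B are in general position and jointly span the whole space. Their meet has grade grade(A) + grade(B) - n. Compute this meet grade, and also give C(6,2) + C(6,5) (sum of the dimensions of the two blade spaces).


Meet grade = grade(A) + grade(B) - n
= 2 + 5 - 6 = 1
C(6,2) = 15
C(6,5) = 6
dim_A + dim_B = 15 + 6 = 21


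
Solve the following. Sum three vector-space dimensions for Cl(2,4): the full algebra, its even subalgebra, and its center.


n = 2 + 4 = 6
Total dim = 2^6 = 64
Even subalgebra dim = 2^5 = 32
n is even, so center dim = 1
Sum = 64 + 32 + 1 = 97


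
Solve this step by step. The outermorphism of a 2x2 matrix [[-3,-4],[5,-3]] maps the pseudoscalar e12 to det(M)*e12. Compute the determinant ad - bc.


The outermorphism of a linear map f sends e1^e2 to f(e1)^f(e2).
f(e1) = -3*e1 + 5*e2
f(e2) = -4*e1 - 3*e2
f(e1) ^ f(e2) = (-3*e1 + 5*e2) ^ (-4*e1 - 3*e2)
= (-3)*(-3)*e12 + 5*(-4)*e21
= (9 - (-20))*e12
= 29*e12
Coefficient = 29


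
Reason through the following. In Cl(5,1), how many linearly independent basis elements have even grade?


Even subalgebra dimension = 2^(n-1)
n = 5 + 1 = 6
2^(6 - 1) = 2^5 = 32
Verification: sum of C(6,k) for even k = 1 + 15 + 15 + 1 = 32
Result = 32


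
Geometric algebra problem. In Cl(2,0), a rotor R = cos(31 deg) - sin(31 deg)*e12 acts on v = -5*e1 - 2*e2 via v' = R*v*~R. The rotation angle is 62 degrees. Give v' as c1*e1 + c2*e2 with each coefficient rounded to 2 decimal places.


Rotor R = cos(31deg) - sin(31deg)*e12
Rotation angle theta = 2 * 31 = 62 degrees
v' = R*v*~R rotates v by theta.
cos(62deg) = 0.4695, sin(62deg) = 0.8829
v'_1 = -5*cos(62deg) - (-2)*sin(62deg)
= -5*0.4695 - (-2)*0.8829
= -0.58
v'_2 = -5*sin(62deg) + (-2)*cos(62deg)
= -5*0.8829 + (-2)*0.4695
= -5.35
v' = -0.58*e1 - 5.35*e2


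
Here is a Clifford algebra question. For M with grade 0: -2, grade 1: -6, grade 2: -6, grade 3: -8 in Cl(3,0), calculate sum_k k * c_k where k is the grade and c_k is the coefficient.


Grade-weighted sum = sum of grade_k * coefficient_k
0*(-2) = 0
1*(-6) = -6
2*(-6) = -12
3*(-8) = -24
Total = 0 + (-6) + (-12) + (-24) = -42


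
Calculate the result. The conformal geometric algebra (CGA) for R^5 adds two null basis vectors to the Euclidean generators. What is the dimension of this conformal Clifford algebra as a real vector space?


The conformal model of R^5 uses Cl(6,1): the 5 Euclidean generators plus two extra orthogonal generators e+ (e+^2 = +1) and e- (e-^2 = -1), from which the null vectors e0, einf are built.
Number of generators m = 5 + 2 = 7.
dim Cl(p,q) = 2^m = 2^7 = 128


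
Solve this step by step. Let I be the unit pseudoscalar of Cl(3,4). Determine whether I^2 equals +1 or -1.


The pseudoscalar I = e1...e_n (product of all n generators) of Cl(p,q) satisfies I^2 = (-1)^(q + n(n-1)/2).
p = 3, q = 4, n = p + q = 7
n(n-1)/2 = 7 * 6 / 2 = 21
Exponent = q + n(n-1)/2 = 4 + 21 = 25
I^2 = (-1)^25 = -1


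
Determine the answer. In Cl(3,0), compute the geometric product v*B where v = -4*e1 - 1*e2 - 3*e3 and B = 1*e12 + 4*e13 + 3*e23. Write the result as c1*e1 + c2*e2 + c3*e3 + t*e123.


vB has grade-1 (vector) and grade-3 (trivector) parts: vB = (v _| B) + (v ^ B).
Vector part <vB>_1:
  e1: -v2*b12 - v3*b13 = -(-1)*(1) - (-3)*(4) = 13
  e2: v1*b12 - v3*b23 = (-4)*(1) - (-3)*(3) = 5
  e3: v1*b13 + v2*b23 = (-4)*(4) + (-1)*(3) = -19
Trivector part <vB>_3:
  e123: v1*b23 - v2*b13 + v3*b12 = (-4)*(3) - (-1)*(4) + (-3)*(1) = -11
vB = 13*e1 + 5*e2 - 19*e3 - 11*e123


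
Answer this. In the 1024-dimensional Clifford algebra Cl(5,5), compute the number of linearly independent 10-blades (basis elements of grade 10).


Number of grade-k basis blades in Cl(p,q) with n = p + q is C(n, k).
n = 5 + 5 = 10
C(10, 10) = 10! / (10! * 0!)
= 3628800 / (3628800 * 1)
= 1


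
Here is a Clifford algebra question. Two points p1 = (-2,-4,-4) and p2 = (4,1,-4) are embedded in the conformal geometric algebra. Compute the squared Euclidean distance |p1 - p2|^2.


p1 - p2 = (-6, -5, 0)
|p1 - p2|^2 = (-6)^2 + (-5)^2 + 0^2
= 36 + 25 + 0
= 61


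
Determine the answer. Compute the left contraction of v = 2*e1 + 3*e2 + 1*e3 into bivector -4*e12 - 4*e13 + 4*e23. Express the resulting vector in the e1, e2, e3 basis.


Left contraction v _| B = <vB>_1 (grade-1 part of the geometric product vB).
Using e1_|e12 = e2, e2_|e12 = -e1, e1_|e13 = e3, e3_|e13 = -e1, e2_|e23 = e3, e3_|e23 = -e2:
e1 coeff: -v2*b12 - v3*b13 = -(3)*(-4) - (1)*(-4) = 16
e2 coeff: v1*b12 - v3*b23 = (2)*(-4) - (1)*(4) = -12
e3 coeff: v1*b13 + v2*b23 = (2)*(-4) + (3)*(4) = 4
v _| B = 16*e1 - 12*e2 + 4*e3


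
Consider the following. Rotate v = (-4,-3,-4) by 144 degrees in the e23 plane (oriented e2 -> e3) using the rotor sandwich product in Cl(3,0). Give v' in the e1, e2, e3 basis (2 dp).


Rotor R = cos(72deg) - sin(72deg)*e23
Rotation angle theta = 2 * 72 = 144 degrees in the e23 plane (e2 -> e3).
The component perpendicular to the plane (e1) is invariant: v'_1 = v1 = -4.00
cos(144deg) = -0.8090, sin(144deg) = 0.5878
v'_2 = v2*cos(theta) - v3*sin(theta) = -3*(-0.8090) - (-4)*0.5878 = 4.78
v'_3 = v2*sin(theta) + v3*cos(theta) = -3*0.5878 + (-4)*(-0.8090) = 1.47
v' = -4.00*e1 + 4.78*e2 + 1.47*e3


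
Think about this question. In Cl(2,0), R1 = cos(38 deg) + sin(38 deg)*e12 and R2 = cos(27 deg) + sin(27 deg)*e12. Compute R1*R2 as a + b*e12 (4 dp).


Same-plane rotors commute and their half-angles add:
R1*R2 = cos(a1 + a2) + sin(a1 + a2)*e12.
a1 + a2 = 38 + 27 = 65 deg
cos(65 deg) = 0.4226
sin(65 deg) = 0.9063
R1*R2 = 0.4226 + 0.9063*e12


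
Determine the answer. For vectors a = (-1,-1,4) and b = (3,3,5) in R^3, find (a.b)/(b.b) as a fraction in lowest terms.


Projection coefficient = (a . b) / (b . b)
a . b = (-1)*3 + (-1)*3 + 4*5
= -3 + (-3) + 20 = 14
b . b = 3^2 + 3^2 + 5^2
= 9 + 9 + 25 = 43
Coefficient = 14/43
In lowest terms: 14/43


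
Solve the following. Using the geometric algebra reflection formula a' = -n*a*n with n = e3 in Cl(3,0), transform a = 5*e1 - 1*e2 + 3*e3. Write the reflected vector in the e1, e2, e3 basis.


Reflection formula: a' = -n*a*n, with n = e3 (unit vector, n^2 = 1).
For reflection through hyperplane perp to e3:
The component along e3 flips sign, others stay.
a = (5, -1, 3)
a' = (5, -1, -3)
a' = 5*e1 - 1*e2 - 3*e3


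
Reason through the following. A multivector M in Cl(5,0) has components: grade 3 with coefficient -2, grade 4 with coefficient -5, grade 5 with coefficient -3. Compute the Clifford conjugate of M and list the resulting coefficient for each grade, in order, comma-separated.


Clifford conjugate sign for grade k: (-1)^(k(k+1)/2)
Grade 3: (-1)^(3*4/2) = (-1)^6 = 1, coeff -2 -> -2
Grade 4: (-1)^(4*5/2) = (-1)^10 = 1, coeff -5 -> -5
Grade 5: (-1)^(5*6/2) = (-1)^15 = -1, coeff -3 -> 3
Conjugated coefficients: -2, -5, 3


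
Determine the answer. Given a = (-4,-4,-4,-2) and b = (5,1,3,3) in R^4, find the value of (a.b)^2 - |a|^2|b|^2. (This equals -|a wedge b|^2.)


a . b = (-4)*5 + (-4)*1 + (-4)*3 + (-2)*3
= -20 + (-4) + (-12) + (-6) = -42
|a|^2 = (-4)^2 + (-4)^2 + (-4)^2 + (-2)^2 = 52
|b|^2 = 5^2 + 1^2 + 3^2 + 3^2 = 44
(a.b)^2 = (-42)^2 = 1764
|a|^2 * |b|^2 = 52 * 44 = 2288
Result = 1764 - 2288 = -524


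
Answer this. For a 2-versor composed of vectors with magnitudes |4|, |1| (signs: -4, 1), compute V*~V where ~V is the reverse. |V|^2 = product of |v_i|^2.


Each vector v_i has |v_i|^2 = s_i^2
Squared scales: (-4)^2 = 16, 1^2 = 1
|V|^2 = 16 * 1
= 16


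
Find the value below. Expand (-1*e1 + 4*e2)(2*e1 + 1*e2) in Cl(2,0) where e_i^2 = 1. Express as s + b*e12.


Expand: (-1*e1 + 4*e2)(2*e1 + 1*e2)
= (-1)*2*e1e1 + (-1)*1*e1e2 + 4*2*e2e1 + 4*1*e2e2
Using e1^2 = e2^2 = 1, e2e1 = -e1e2:
Scalar part s = (-1)*2 + 4*1 = -2 + 4 = 2
Bivector part b = (-1)*1 - 4*2 = -1 - 8 = -9
uv = 2 - 9*e12


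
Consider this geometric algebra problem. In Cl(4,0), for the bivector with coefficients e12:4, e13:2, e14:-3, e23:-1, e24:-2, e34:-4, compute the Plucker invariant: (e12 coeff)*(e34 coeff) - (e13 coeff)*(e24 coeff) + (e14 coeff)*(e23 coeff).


Plucker relation: af - be + cd
a*f = 4*(-4) = -16
b*e = 2*(-2) = -4
c*d = (-3)*(-1) = 3
af - be + cd = -16 - (-4) + 3
= -9


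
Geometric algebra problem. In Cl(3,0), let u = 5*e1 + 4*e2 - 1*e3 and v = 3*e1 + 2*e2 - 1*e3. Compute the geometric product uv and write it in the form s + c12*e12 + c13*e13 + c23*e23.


In Cl(3,0): e_i^2 = 1, e_ie_j = -e_je_i for i != j.
Scalar part = u . v = 5*3 + 4*2 + (-1)*(-1)
= 15 + 8 + 1 = 24
e12 coeff = 5*2 - 4*3 = 10 - 12 = -2
e13 coeff = 5*(-1) - (-1)*3 = -5 - (-3) = -2
e23 coeff = 4*(-1) - (-1)*2 = -4 - (-2) = -2
uv = 24 - 2*e12 - 2*e13 - 2*e23


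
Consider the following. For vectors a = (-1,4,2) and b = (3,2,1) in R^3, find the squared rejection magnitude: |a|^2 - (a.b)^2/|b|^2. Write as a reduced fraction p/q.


|a|^2 = (-1)^2 + 4^2 + 2^2 = 21
|b|^2 = 3^2 + 2^2 + 1^2 = 14
a . b = (-1)*3 + 4*2 + 2*1 = 7
(a.b)^2 = 7^2 = 49
|rej|^2 = 21 - 49/14
= (294 - 49)/14
= 245/14
In lowest terms: 35/2


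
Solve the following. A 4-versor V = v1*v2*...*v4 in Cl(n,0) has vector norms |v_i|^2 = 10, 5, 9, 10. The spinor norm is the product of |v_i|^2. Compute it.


Spinor norm N(V) = |v1|^2 * |v2|^2 * ... * |v4|^2
= 10 * 5 * 9 * 10
Running product: 10, 50, 450, 4500
N(V) = 4500


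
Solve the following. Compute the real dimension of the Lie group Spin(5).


Spin(n) double-covers SO(n); both have Lie algebra so(n) of dimension n(n-1)/2.
n = 5
n(n-1) = 5 * 4 = 20
dim Spin(5) = 20/2 = 10


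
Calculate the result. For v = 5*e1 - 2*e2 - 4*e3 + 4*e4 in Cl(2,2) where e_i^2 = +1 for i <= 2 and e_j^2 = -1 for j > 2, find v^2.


v^2 = sum of c_i^2 * e_i^2
Positive signature terms (e_i^2 = +1): 5^2 + (-2)^2 = 29
Negative signature terms (e_j^2 = -1): (-4)^2 + 4^2 = 32
v^2 = 29 - 32 = -3


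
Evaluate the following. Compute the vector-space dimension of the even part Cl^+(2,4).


Even subalgebra dimension = 2^(n-1)
n = 2 + 4 = 6
2^(6 - 1) = 2^5 = 32
Verification: sum of C(6,k) for even k = 1 + 15 + 15 + 1 = 32
Result = 32


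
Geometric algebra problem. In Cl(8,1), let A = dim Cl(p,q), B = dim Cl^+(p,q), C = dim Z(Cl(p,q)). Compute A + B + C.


n = 8 + 1 = 9
Total dim = 2^9 = 512
Even subalgebra dim = 2^8 = 256
n is odd, so center dim = 2
Sum = 512 + 256 + 2 = 770


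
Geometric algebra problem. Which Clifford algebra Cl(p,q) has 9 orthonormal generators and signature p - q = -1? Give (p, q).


We need p + q = 9 and p - q = -1.
Adding: 2p = 9 + (-1) = 8, so p = 4.
Then q = 9 - 4 = 5.
(p, q) = (4, 5)


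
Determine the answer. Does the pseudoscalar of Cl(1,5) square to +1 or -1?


The pseudoscalar I = e1...e_n (product of all n generators) of Cl(p,q) satisfies I^2 = (-1)^(q + n(n-1)/2).
p = 1, q = 5, n = p + q = 6
n(n-1)/2 = 6 * 5 / 2 = 15
Exponent = q + n(n-1)/2 = 5 + 15 = 20
I^2 = (-1)^20 = +1


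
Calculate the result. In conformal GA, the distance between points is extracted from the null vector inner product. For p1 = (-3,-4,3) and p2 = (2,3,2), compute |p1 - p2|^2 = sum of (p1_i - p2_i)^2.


p1 - p2 = (-5, -7, 1)
|p1 - p2|^2 = (-5)^2 + (-7)^2 + 1^2
= 25 + 49 + 1
= 75


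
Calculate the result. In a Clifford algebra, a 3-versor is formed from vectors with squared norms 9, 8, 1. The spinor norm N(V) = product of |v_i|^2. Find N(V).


Spinor norm N(V) = |v1|^2 * |v2|^2 * ... * |v3|^2
= 9 * 8 * 1
Running product: 9, 72, 72
N(V) = 72


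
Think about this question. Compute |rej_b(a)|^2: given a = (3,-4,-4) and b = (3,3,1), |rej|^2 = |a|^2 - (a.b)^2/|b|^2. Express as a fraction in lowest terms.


|a|^2 = 3^2 + (-4)^2 + (-4)^2 = 41
|b|^2 = 3^2 + 3^2 + 1^2 = 19
a . b = 3*3 + (-4)*3 + (-4)*1 = -7
(a.b)^2 = (-7)^2 = 49
|rej|^2 = 41 - 49/19
= (779 - 49)/19
= 730/19
In lowest terms: 730/19


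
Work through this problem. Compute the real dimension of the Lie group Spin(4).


Spin(n) double-covers SO(n); both have Lie algebra so(n) of dimension n(n-1)/2.
n = 4
n(n-1) = 4 * 3 = 12
dim Spin(4) = 12/2 = 6


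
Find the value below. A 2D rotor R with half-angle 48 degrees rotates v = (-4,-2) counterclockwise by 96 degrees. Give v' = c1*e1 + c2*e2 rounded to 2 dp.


Rotor R = cos(48deg) - sin(48deg)*e12
Rotation angle theta = 2 * 48 = 96 degrees
v' = R*v*~R rotates v by theta.
cos(96deg) = -0.1045, sin(96deg) = 0.9945
v'_1 = -4*cos(96deg) - (-2)*sin(96deg)
= -4*(-0.1045) - (-2)*0.9945
= 2.41
v'_2 = -4*sin(96deg) + (-2)*cos(96deg)
= -4*0.9945 + (-2)*(-0.1045)
= -3.77
v' = 2.41*e1 - 3.77*e2


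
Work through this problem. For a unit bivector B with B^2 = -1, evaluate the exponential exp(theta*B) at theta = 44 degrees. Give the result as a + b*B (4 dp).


For a unit bivector B with B^2 = -1, the exponential series gives
e^(theta*B) = cos(theta) + sin(theta)*B (the GA analogue of Euler's formula).
theta = 44 degrees = 0.767945 rad
cos(44 deg) = 0.7193
sin(44 deg) = 0.6947
exp(theta*B) = 0.7193 + 0.6947*B


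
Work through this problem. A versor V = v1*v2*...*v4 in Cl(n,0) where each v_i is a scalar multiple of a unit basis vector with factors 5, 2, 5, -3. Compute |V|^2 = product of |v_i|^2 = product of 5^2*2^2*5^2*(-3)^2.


Each vector v_i has |v_i|^2 = s_i^2
Squared scales: 5^2 = 25, 2^2 = 4, 5^2 = 25, (-3)^2 = 9
|V|^2 = 25 * 4 * 25 * 9
= 22500


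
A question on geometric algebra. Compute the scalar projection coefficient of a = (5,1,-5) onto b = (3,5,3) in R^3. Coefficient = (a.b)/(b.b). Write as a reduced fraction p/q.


Projection coefficient = (a . b) / (b . b)
a . b = 5*3 + 1*5 + (-5)*3
= 15 + 5 + (-15) = 5
b . b = 3^2 + 5^2 + 3^2
= 9 + 25 + 9 = 43
Coefficient = 5/43
In lowest terms: 5/43


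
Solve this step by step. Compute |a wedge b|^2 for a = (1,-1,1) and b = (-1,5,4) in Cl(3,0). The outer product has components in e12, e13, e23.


a wedge b = (a1*b2 - a2*b1)*e12 + (a1*b3 - a3*b1)*e13 + (a2*b3 - a3*b2)*e23
e12 coeff: 1*5 - (-1)*(-1) = 5 - 1 = 4
e13 coeff: 1*4 - 1*(-1) = 4 - (-1) = 5
e23 coeff: (-1)*4 - 1*5 = -4 - 5 = -9
|a wedge b|^2 = 4^2 + 5^2 + (-9)^2
= 16 + 25 + 81
= 122


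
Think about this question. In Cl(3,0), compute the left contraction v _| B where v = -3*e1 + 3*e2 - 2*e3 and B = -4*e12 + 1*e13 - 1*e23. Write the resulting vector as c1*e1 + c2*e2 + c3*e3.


Left contraction v _| B = <vB>_1 (grade-1 part of the geometric product vB).
Using e1_|e12 = e2, e2_|e12 = -e1, e1_|e13 = e3, e3_|e13 = -e1, e2_|e23 = e3, e3_|e23 = -e2:
e1 coeff: -v2*b12 - v3*b13 = -(3)*(-4) - (-2)*(1) = 14
e2 coeff: v1*b12 - v3*b23 = (-3)*(-4) - (-2)*(-1) = 10
e3 coeff: v1*b13 + v2*b23 = (-3)*(1) + (3)*(-1) = -6
v _| B = 14*e1 + 10*e2 - 6*e3


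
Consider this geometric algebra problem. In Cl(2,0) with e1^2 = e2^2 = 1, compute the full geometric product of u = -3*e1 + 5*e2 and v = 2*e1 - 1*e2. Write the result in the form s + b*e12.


Expand: (-3*e1 + 5*e2)(2*e1 - 1*e2)
= (-3)*2*e1e1 + (-3)*(-1)*e1e2 + 5*2*e2e1 + 5*(-1)*e2e2
Using e1^2 = e2^2 = 1, e2e1 = -e1e2:
Scalar part s = (-3)*2 + 5*(-1) = -6 + (-5) = -11
Bivector part b = (-3)*(-1) - 5*2 = 3 - 10 = -7
uv = -11 - 7*e12


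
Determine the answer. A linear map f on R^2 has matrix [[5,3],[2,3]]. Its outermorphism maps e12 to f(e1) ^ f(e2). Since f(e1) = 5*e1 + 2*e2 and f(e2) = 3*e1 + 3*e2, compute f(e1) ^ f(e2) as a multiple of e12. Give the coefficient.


The outermorphism of a linear map f sends e1^e2 to f(e1)^f(e2).
f(e1) = 5*e1 + 2*e2
f(e2) = 3*e1 + 3*e2
f(e1) ^ f(e2) = (5*e1 + 2*e2) ^ (3*e1 + 3*e2)
= 5*3*e12 + 2*3*e21
= (15 - 6)*e12
= 9*e12
Coefficient = 9


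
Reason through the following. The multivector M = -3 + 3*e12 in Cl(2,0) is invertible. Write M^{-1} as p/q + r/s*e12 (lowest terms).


M = -3 + 3*e12, where e12^2 = -1.
Since M commutes with its reverse ~M = a - b*e12, M * ~M = a^2 - b^2*e12^2 = a^2 + b^2.
So M^{-1} = ~M / (a^2 + b^2) = (a - b*e12)/(a^2 + b^2).
a^2 + b^2 = 9 + 9 = 18
Scalar part = -3/18 = -1/6
Bivector coeff = -3/18 = -1/6
M^{-1} = -1/6 - 1/6*e12


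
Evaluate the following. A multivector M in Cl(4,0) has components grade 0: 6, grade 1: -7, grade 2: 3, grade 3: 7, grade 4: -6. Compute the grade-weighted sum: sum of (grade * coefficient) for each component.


Grade-weighted sum = sum of grade_k * coefficient_k
0*6 = 0
1*(-7) = -7
2*3 = 6
3*7 = 21
4*(-6) = -24
Total = 0 + (-7) + 6 + 21 + (-24) = -4


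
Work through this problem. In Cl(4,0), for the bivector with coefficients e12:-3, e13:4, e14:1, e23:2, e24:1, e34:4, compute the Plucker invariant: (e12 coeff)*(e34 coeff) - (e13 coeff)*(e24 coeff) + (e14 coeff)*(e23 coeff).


Plucker relation: af - be + cd
a*f = (-3)*4 = -12
b*e = 4*1 = 4
c*d = 1*2 = 2
af - be + cd = -12 - 4 + 2
= -14


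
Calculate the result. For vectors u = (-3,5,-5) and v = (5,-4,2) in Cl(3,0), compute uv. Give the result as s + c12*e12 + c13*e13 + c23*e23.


In Cl(3,0): e_i^2 = 1, e_ie_j = -e_je_i for i != j.
Scalar part = u . v = (-3)*5 + 5*(-4) + (-5)*2
= -15 + (-20) + (-10) = -45
e12 coeff = (-3)*(-4) - 5*5 = 12 - 25 = -13
e13 coeff = (-3)*2 - (-5)*5 = -6 - (-25) = 19
e23 coeff = 5*2 - (-5)*(-4) = 10 - 20 = -10
uv = -45 - 13*e12 + 19*e13 - 10*e23


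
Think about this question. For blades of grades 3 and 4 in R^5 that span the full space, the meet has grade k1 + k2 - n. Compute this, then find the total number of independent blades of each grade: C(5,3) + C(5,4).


Meet grade = grade(A) + grade(B) - n
= 3 + 4 - 5 = 2
C(5,3) = 10
C(5,4) = 5
dim_A + dim_B = 10 + 5 = 15


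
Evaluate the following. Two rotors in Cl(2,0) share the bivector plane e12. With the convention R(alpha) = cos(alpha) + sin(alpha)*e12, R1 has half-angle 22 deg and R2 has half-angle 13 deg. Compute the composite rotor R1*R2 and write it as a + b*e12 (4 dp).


Same-plane rotors commute and their half-angles add:
R1*R2 = cos(a1 + a2) + sin(a1 + a2)*e12.
a1 + a2 = 22 + 13 = 35 deg
cos(35 deg) = 0.8192
sin(35 deg) = 0.5736
R1*R2 = 0.8192 + 0.5736*e12


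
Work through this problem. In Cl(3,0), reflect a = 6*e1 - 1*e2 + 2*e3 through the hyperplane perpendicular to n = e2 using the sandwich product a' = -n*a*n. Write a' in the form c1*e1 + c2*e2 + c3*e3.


Reflection formula: a' = -n*a*n, with n = e2 (unit vector, n^2 = 1).
For reflection through hyperplane perp to e2:
The component along e2 flips sign, others stay.
a = (6, -1, 2)
a' = (6, 1, 2)
a' = 6*e1 + 1*e2 + 2*e3


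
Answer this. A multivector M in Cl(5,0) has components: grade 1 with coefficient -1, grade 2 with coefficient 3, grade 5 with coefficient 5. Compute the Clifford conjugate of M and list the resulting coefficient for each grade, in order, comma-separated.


Clifford conjugate sign for grade k: (-1)^(k(k+1)/2)
Grade 1: (-1)^(1*2/2) = (-1)^1 = -1, coeff -1 -> 1
Grade 2: (-1)^(2*3/2) = (-1)^3 = -1, coeff 3 -> -3
Grade 5: (-1)^(5*6/2) = (-1)^15 = -1, coeff 5 -> -5
Conjugated coefficients: 1, -3, -5


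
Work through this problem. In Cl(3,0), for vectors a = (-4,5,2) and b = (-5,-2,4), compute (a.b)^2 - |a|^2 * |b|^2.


a . b = (-4)*(-5) + 5*(-2) + 2*4
= 20 + (-10) + 8 = 18
|a|^2 = (-4)^2 + 5^2 + 2^2 = 45
|b|^2 = (-5)^2 + (-2)^2 + 4^2 = 45
(a.b)^2 = 18^2 = 324
|a|^2 * |b|^2 = 45 * 45 = 2025
Result = 324 - 2025 = -1701


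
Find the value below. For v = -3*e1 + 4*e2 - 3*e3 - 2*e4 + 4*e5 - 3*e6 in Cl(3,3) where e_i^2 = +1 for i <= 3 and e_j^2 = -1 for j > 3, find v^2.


v^2 = sum of c_i^2 * e_i^2
Positive signature terms (e_i^2 = +1): (-3)^2 + 4^2 + (-3)^2 = 34
Negative signature terms (e_j^2 = -1): (-2)^2 + 4^2 + (-3)^2 = 29
v^2 = 34 - 29 = 5


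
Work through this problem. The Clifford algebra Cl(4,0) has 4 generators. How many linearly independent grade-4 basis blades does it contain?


Number of grade-k basis blades in Cl(p,q) with n = p + q is C(n, k).
n = 4 + 0 = 4
C(4, 4) = 4! / (4! * 0!)
= 24 / (24 * 1)
= 1


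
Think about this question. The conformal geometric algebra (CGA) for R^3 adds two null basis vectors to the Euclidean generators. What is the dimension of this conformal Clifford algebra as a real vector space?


The conformal model of R^3 uses Cl(4,1): the 3 Euclidean generators plus two extra orthogonal generators e+ (e+^2 = +1) and e- (e-^2 = -1), from which the null vectors e0, einf are built.
Number of generators m = 3 + 2 = 5.
dim Cl(p,q) = 2^m = 2^5 = 32


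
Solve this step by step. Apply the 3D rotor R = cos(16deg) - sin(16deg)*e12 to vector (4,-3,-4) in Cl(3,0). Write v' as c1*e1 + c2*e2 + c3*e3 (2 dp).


Rotor R = cos(16deg) - sin(16deg)*e12
Rotation angle theta = 2 * 16 = 32 degrees in the e12 plane (e1 -> e2).
The component perpendicular to the plane (e3) is invariant: v'_3 = v3 = -4.00
cos(32deg) = 0.8480, sin(32deg) = 0.5299
v'_1 = v1*cos(theta) - v2*sin(theta) = 4*0.8480 - (-3)*0.5299 = 4.98
v'_2 = v1*sin(theta) + v2*cos(theta) = 4*0.5299 + (-3)*0.8480 = -0.42
v' = 4.98*e1 - 0.42*e2 - 4.00*e3


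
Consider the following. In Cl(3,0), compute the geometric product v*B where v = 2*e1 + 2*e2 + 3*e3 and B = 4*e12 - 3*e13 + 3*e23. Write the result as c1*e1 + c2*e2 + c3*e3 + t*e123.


vB has grade-1 (vector) and grade-3 (trivector) parts: vB = (v _| B) + (v ^ B).
Vector part <vB>_1:
  e1: -v2*b12 - v3*b13 = -(2)*(4) - (3)*(-3) = 1
  e2: v1*b12 - v3*b23 = (2)*(4) - (3)*(3) = -1
  e3: v1*b13 + v2*b23 = (2)*(-3) + (2)*(3) = 0
Trivector part <vB>_3:
  e123: v1*b23 - v2*b13 + v3*b12 = (2)*(3) - (2)*(-3) + (3)*(4) = 24
vB = 1*e1 - 1*e2 + 0*e3 + 24*e123


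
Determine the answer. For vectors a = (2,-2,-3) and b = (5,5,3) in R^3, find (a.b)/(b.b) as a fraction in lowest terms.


Projection coefficient = (a . b) / (b . b)
a . b = 2*5 + (-2)*5 + (-3)*3
= 10 + (-10) + (-9) = -9
b . b = 5^2 + 5^2 + 3^2
= 25 + 25 + 9 = 59
Coefficient = -9/59
In lowest terms: -9/59


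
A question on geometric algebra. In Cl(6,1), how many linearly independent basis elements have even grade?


Even subalgebra dimension = 2^(n-1)
n = 6 + 1 = 7
2^(7 - 1) = 2^6 = 64
Verification: sum of C(7,k) for even k = 1 + 21 + 35 + 7 = 64
Result = 64


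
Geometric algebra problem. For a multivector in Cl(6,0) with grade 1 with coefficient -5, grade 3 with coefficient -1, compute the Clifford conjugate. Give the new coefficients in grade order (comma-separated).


Clifford conjugate sign for grade k: (-1)^(k(k+1)/2)
Grade 1: (-1)^(1*2/2) = (-1)^1 = -1, coeff -5 -> 5
Grade 3: (-1)^(3*4/2) = (-1)^6 = 1, coeff -1 -> -1
Conjugated coefficients: 5, -1


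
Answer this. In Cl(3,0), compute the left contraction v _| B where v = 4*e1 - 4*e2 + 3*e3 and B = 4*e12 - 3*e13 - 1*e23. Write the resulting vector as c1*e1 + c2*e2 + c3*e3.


Left contraction v _| B = <vB>_1 (grade-1 part of the geometric product vB).
Using e1_|e12 = e2, e2_|e12 = -e1, e1_|e13 = e3, e3_|e13 = -e1, e2_|e23 = e3, e3_|e23 = -e2:
e1 coeff: -v2*b12 - v3*b13 = -(-4)*(4) - (3)*(-3) = 25
e2 coeff: v1*b12 - v3*b23 = (4)*(4) - (3)*(-1) = 19
e3 coeff: v1*b13 + v2*b23 = (4)*(-3) + (-4)*(-1) = -8
v _| B = 25*e1 + 19*e2 - 8*e3


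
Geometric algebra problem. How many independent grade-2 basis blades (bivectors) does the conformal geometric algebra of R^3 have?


The conformal model of R^3 uses Cl(4,1) with m = 3 + 2 = 5 generators.
Number of grade-2 blades = C(m, 2) = C(5, 2)
= 5*4/2 = 10


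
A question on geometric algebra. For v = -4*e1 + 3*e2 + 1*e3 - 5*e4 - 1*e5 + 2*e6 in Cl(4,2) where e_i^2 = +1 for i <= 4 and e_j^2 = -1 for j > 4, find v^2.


v^2 = sum of c_i^2 * e_i^2
Positive signature terms (e_i^2 = +1): (-4)^2 + 3^2 + 1^2 + (-5)^2 = 51
Negative signature terms (e_j^2 = -1): (-1)^2 + 2^2 = 5
v^2 = 51 - 5 = 46


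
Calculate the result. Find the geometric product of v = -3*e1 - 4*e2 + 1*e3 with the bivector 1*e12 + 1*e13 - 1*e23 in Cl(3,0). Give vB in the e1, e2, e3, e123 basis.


vB has grade-1 (vector) and grade-3 (trivector) parts: vB = (v _| B) + (v ^ B).
Vector part <vB>_1:
  e1: -v2*b12 - v3*b13 = -(-4)*(1) - (1)*(1) = 3
  e2: v1*b12 - v3*b23 = (-3)*(1) - (1)*(-1) = -2
  e3: v1*b13 + v2*b23 = (-3)*(1) + (-4)*(-1) = 1
Trivector part <vB>_3:
  e123: v1*b23 - v2*b13 + v3*b12 = (-3)*(-1) - (-4)*(1) + (1)*(1) = 8
vB = 3*e1 - 2*e2 + 1*e3 + 8*e123
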